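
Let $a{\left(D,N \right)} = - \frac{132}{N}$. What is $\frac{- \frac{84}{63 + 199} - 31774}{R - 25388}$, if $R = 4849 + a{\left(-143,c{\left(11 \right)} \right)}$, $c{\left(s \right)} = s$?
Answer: $\frac{4162436}{2692181} \approx 1.5461$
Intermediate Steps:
$R = 4837$ ($R = 4849 - \frac{132}{11} = 4849 - 12 = 4837$)
$\frac{- \frac{84}{63 + 199} - 31774}{R - 25388} = \frac{- \frac{84}{63 + 199} - 31774}{4837 - 25388} = \frac{- \frac{84}{262} - 31774}{-20551} = \left(\left(-84\right) \frac{1}{262} - 31774\right) \left(- \frac{1}{20551}\right) = \left(- \frac{42}{131} - 31774\right) \left(- \frac{1}{20551}\right) = \left(- \frac{4162436}{131}\right) \left(- \frac{1}{20551}\right) = \frac{4162436}{2692181}$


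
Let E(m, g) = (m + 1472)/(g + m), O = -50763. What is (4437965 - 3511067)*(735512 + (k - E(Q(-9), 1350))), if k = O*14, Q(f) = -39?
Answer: 10057058649302/437 ≈ 2.3014e+10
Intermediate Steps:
E(m, g) = (1472 + m)/(g + m)
k = -710682 (k = -50763*14 = -710682)
(4437965 - 3511067)*(735512 + (k - E(Q(-9), 1350))) = (4437965 - 3511067)*(735512 + (-710682 - (1472 - 39)/(1350 - 39))) = 926898*(735512 + (-710682 - 1433/1311)) = 926898*(735512 - 931705535/1311) = 926898*(32550697/1311) = 10057058649302/437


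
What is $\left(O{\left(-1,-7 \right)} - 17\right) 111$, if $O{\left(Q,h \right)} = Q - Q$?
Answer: $-1887$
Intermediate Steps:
$O{\left(Q,h \right)} = 0$
$\left(O{\left(-1,-7 \right)} - 17\right) 111 = \left(0 - 17\right) 111 = \left(-17\right) 111 = -1887$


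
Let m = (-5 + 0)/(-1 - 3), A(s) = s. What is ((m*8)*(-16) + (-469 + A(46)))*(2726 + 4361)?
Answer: -4131721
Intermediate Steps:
m = 5/4 (m = -5/(-4) = -5*(-1/4) = 5/4 ≈ 1.2500)
((m*8)*(-16) + (-469 + A(46)))*(2726 + 4361) = (((5/4)*8)*(-16) + (-469 + 46))*(2726 + 4361) = (10*(-16) - 423)*7087 = (-160 - 423)*7087 = -583*7087 = -4131721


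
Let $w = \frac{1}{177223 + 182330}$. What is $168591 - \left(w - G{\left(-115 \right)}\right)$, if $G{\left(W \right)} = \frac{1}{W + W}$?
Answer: $\frac{13942001599507}{82697190} \approx 1.6859 \cdot 10^{5}$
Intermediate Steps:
$G{\left(W \right)} = \frac{1}{2 W}$
$w = \frac{1}{359553} \approx 2.7812 \cdot 10^{-6}$
$168591 - \left(w - G{\left(-115 \right)}\right) = 168591 - \left(\frac{1}{359553} - \frac{1}{2 \left(-115\right)}\right) = 168591 - \left(\frac{1}{359553} - \frac{1}{2} \left(- \frac{1}{115}\right)\right) = 168591 - \left(\frac{1}{359553} - - \frac{1}{230}\right) = 168591 - \left(\frac{1}{359553} + \frac{1}{230}\right) = 168591 - \frac{359783}{82697190} = \frac{13942001599507}{82697190}$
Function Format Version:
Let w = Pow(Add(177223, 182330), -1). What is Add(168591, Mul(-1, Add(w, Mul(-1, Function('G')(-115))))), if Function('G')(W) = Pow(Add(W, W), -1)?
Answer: Rational(13942001599507, 82697190) ≈ 1.6859e+5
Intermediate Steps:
Function('G')(W) = Mul(Rational(1, 2), Pow(W, -1)) (Function('G')(W) = Pow(Mul(2, W), -1) = Mul(Rational(1, 2), Pow(W, -1)))
w = Rational(1, 359553) (w = Pow(359553, -1) = Rational(1, 359553) ≈ 2.7812e-6)
Add(168591, Mul(-1, Add(w, Mul(-1, Function('G')(-115))))) = Add(168591, Mul(-1, Add(Rational(1, 359553), Mul(-1, Mul(Rational(1, 2), Pow(-115, -1)))))) = Add(168591, Mul(-1, Add(Rational(1, 359553), Mul(-1, Mul(Rational(1, 2), Rational(-1, 115)))))) = Add(168591, Mul(-1, Add(Rational(1, 359553), Mul(-1, Rational(-1, 230))))) = Add(168591, Mul(-1, Add(Rational(1, 359553), Rational(1, 230)))) = Add(168591, Mul(-1, Rational(359783, 82697190))) = Add(168591, Rational(-359783, 82697190)) = Rational(13942001599507, 82697190)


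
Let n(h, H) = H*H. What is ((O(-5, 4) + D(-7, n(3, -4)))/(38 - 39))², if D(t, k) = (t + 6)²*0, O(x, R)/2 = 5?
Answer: 100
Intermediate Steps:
O(x, R) = 10 (O(x, R) = 2*5 = 10)
n(h, H) = H²
D(t, k) = 0 (D(t, k) = (6 + t)²*0 = 0)
((O(-5, 4) + D(-7, n(3, -4)))/(38 - 39))² = ((10 + 0)/(38 - 39))² = (10/(-1))² = (10*(-1))² = (-10)² = 100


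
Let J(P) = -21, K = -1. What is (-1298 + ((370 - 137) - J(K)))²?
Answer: 1089936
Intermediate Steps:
(-1298 + ((370 - 137) - J(K)))² = (-1298 + ((370 - 137) - 1*(-21)))² = (-1298 + (233 + 21))² = (-1298 + 254)² = (-1044)² = 1089936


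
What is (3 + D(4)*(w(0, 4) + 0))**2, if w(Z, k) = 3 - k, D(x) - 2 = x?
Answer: 9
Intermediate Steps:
D(x) = 2 + x
(3 + D(4)*(w(0, 4) + 0))**2 = (3 + (2 + 4)*((3 - 1*4) + 0))**2 = (3 + 6*((3 - 4) + 0))**2 = (3 + 6*(-1 + 0))**2 = (3 + 6*(-1))**2 = (3 - 6)**2 = (-3)**2 = 9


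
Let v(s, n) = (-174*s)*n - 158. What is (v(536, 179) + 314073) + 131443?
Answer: -16248898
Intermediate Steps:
v(s, n) = -158 - 174*n*s (v(s, n) = -174*n*s - 158 = -158 - 174*n*s)
(v(536, 179) + 314073) + 131443 = ((-158 - 174*179*536) + 314073) + 131443 = ((-158 - 16694256) + 314073) + 131443 = (-16694414 + 314073) + 131443 = -16380341 + 131443 = -16248898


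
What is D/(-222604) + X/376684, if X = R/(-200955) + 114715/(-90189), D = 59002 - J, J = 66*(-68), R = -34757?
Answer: -18060430130971277267/63321513068155425930 ≈ -0.28522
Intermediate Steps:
J = -4488
D = 63490 (D = 59002 - 1*(-4488) = 59002 + 4488 = 63490)
X = -6639284584/6041310165 (X = -34757/(-200955) + 114715/(-90189) = -34757*(-1/200955) + 114715*(-1/90189) = 34757/200955 - 114715/90189 = -6639284584/6041310165 ≈ -1.0990)
D/(-222604) + X/376684 = 63490/(-222604) - 6639284584/6041310165/376684 = 63490*(-1/222604) - 6639284584/6041310165*1/376684 = -31745/111302 - 1659821146/568916219548215 = -18060430130971277267/63321513068155425930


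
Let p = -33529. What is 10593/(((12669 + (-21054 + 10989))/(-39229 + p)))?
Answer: -18350607/62 ≈ -2.9598e+5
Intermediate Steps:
10593/(((12669 + (-21054 + 10989))/(-39229 + p))) = 10593/(((12669 + (-21054 + 10989))/(-39229 - 33529))) = 10593/(((12669 - 10065)/(-72758))) = 10593/((2604*(-1/72758))) = 10593/(-186/5197) = 10593*(-5197/186) = -18350607/62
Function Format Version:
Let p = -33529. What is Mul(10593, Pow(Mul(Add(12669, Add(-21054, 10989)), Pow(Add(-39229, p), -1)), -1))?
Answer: Rational(-18350607, 62) ≈ -2.9598e+5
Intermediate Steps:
Mul(10593, Pow(Mul(Add(12669, Add(-21054, 10989)), Pow(Add(-39229, p), -1)), -1)) = Mul(10593, Pow(Mul(Add(12669, Add(-21054, 10989)), Pow(Add(-39229, -33529), -1)), -1)) = Mul(10593, Pow(Mul(Add(12669, -10065), Pow(-72758, -1)), -1)) = Mul(10593, Pow(Mul(2604, Rational(-1, 72758)), -1)) = Mul(10593, Pow(Rational(-186, 5197), -1)) = Mul(10593, Rational(-5197, 186)) = Rational(-18350607, 62)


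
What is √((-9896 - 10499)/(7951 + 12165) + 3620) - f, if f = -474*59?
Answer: 27966 + 5*√14644352449/10058 ≈ 28026.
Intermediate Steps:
f = -27966
√((-9896 - 10499)/(7951 + 12165) + 3620) - f = √((-9896 - 10499)/(7951 + 12165) + 3620) - 1*(-27966) = √(-20395/20116 + 3620) + 27966 = √(72799525/20116) + 27966 = 5*√14644352449/10058 + 27966 = 27966 + 5*√14644352449/10058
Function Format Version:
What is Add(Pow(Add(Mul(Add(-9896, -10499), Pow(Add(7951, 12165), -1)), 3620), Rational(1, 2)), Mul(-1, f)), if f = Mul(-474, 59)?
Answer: Add(27966, Mul(Rational(5, 10058), Pow(14644352449, Rational(1, 2)))) ≈ 28026.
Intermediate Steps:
f = -27966
Add(Pow(Add(Mul(Add(-9896, -10499), Pow(Add(7951, 12165), -1)), 3620), Rational(1, 2)), Mul(-1, f)) = Add(Pow(Add(Mul(Add(-9896, -10499), Pow(Add(7951, 12165), -1)), 3620), Rational(1, 2)), Mul(-1, -27966)) = Add(Pow(Add(Mul(-20395, Pow(20116, -1)), 3620), Rational(1, 2)), 27966) = Add(Pow(Add(Mul(-20395, Rational(1, 20116)), 3620), Rational(1, 2)), 27966) = Add(Pow(Add(Rational(-20395, 20116), 3620), Rational(1, 2)), 27966) = Add(Pow(Rational(72799525, 20116), Rational(1, 2)), 27966) = Add(Mul(Rational(5, 10058), Pow(14644352449, Rational(1, 2))), 27966) = Add(27966, Mul(Rational(5, 10058), Pow(14644352449, Rational(1, 2))))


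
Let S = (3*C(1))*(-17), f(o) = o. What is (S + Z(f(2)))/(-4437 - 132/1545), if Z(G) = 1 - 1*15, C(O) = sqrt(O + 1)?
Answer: 7210/2285099 + 26265*sqrt(2)/2285099 ≈ 0.019410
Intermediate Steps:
C(O) = sqrt(1 + O)
Z(G) = -14 (Z(G) = 1 - 15 = -14)
S = -51*sqrt(2) (S = (3*sqrt(1 + 1))*(-17) = (3*sqrt(2))*(-17) = -51*sqrt(2) ≈ -72.125)
(S + Z(f(2)))/(-4437 - 132/1545) = (-51*sqrt(2) - 14)/(-4437 - 132/1545) = (-14 - 51*sqrt(2))/(-4437 - 132*1/1545) = (-14 - 51*sqrt(2))/(-4437 - 44/515) = (-14 - 51*sqrt(2))/(-2285099/515) = (-14 - 51*sqrt(2))*(-515/2285099) = 7210/2285099 + 26265*sqrt(2)/2285099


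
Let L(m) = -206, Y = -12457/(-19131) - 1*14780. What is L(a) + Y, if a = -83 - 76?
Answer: -286684709/19131 ≈ -14985.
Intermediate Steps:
a = -159
Y = -282743723/19131 (Y = -12457*(-1/19131) - 14780 = 12457/19131 - 14780 = -282743723/19131 ≈ -14779.)
L(a) + Y = -206 - 282743723/19131 = -286684709/19131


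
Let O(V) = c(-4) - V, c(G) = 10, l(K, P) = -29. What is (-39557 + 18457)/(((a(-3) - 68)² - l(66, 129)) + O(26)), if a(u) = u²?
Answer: -10550/1747 ≈ -6.0389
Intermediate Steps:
O(V) = 10 - V
(-39557 + 18457)/(((a(-3) - 68)² - l(66, 129)) + O(26)) = (-39557 + 18457)/((((-3)² - 68)² - 1*(-29)) + (10 - 1*26)) = -21100/(((9 - 68)² + 29) + (10 - 26)) = -21100/(((-59)² + 29) - 16) = -21100/((3481 + 29) - 16) = -21100/(3510 - 16) = -21100/3494 = -21100*1/3494 = -10550/1747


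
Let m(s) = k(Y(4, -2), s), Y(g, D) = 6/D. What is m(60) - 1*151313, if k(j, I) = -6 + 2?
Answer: -151317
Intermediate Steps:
k(j, I) = -4
m(s) = -4
m(60) - 1*151313 = -4 - 1*151313 = -4 - 151313 = -151317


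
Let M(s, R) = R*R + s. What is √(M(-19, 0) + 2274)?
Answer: √2255 ≈ 47.487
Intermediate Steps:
M(s, R) = s + R² (M(s, R) = R² + s = s + R²)
√(M(-19, 0) + 2274) = √((-19 + 0²) + 2274) = √((-19 + 0) + 2274) = √(-19 + 2274) = √2255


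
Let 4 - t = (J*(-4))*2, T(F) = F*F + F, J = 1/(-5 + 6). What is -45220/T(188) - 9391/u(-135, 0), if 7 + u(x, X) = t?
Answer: -11925254/6345 ≈ -1879.5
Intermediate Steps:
J = 1 (J = 1/1 = 1)
T(F) = F + F**2 (T(F) = F**2 + F = F + F**2)
t = 12 (t = 4 - 1*(-4)*2 = 4 - (-4)*2 = 4 - 1*(-8) = 4 + 8 = 12)
u(x, X) = 5 (u(x, X) = -7 + 12 = 5)
-45220/T(188) - 9391/u(-135, 0) = -45220*1/(188*(1 + 188)) - 9391/5 = -45220/(188*189) - 9391*1/5 = -45220/35532 - 9391/5 = -45220*1/35532 - 9391/5 = -1615/1269 - 9391/5 = -11925254/6345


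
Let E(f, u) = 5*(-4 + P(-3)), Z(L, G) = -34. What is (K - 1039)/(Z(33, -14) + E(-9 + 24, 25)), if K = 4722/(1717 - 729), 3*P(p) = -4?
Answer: 1532715/89908 ≈ 17.048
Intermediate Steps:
P(p) = -4/3 (P(p) = (1/3)*(-4) = -4/3)
E(f, u) = -80/3 (E(f, u) = 5*(-4 - 4/3) = 5*(-16/3) = -80/3)
K = 2361/494 (K = 4722/988 = 4722*(1/988) = 2361/494 ≈ 4.7794)
(K - 1039)/(Z(33, -14) + E(-9 + 24, 25)) = (2361/494 - 1039)/(-34 - 80/3) = -510905/(494*(-182/3)) = -510905/494*(-3/182) = 1532715/89908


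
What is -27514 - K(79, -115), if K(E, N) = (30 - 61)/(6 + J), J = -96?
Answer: -2476291/90 ≈ -27514.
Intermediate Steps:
K(E, N) = 31/90 (K(E, N) = (30 - 61)/(6 - 96) = -31/(-90) = -31*(-1/90) = 31/90)
-27514 - K(79, -115) = -27514 - 1*31/90 = -27514 - 31/90 = -2476291/90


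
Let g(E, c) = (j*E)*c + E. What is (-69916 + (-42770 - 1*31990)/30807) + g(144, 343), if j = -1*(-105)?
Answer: 7505737636/1467 ≈ 5.1164e+6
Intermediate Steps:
j = 105
g(E, c) = E + 105*E*c (g(E, c) = (105*E)*c + E = 105*E*c + E = E + 105*E*c)
(-69916 + (-42770 - 1*31990)/30807) + g(144, 343) = (-69916 + (-42770 - 1*31990)/30807) + 144*(1 + 105*343) = (-69916 + (-42770 - 31990)*(1/30807)) + 144*(1 + 36015) = (-69916 - 74760*1/30807) + 144*36016 = (-69916 - 3560/1467) + 5186304 = -102570332/1467 + 5186304 = 7505737636/1467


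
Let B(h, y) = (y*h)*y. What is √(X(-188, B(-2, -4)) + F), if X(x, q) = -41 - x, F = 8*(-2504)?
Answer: I*√19885 ≈ 141.01*I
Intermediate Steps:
B(h, y) = h*y² (B(h, y) = (h*y)*y = h*y²)
F = -20032
√(X(-188, B(-2, -4)) + F) = √((-41 - 1*(-188)) - 20032) = √((-41 + 188) - 20032) = √(147 - 20032) = √(-19885) = I*√19885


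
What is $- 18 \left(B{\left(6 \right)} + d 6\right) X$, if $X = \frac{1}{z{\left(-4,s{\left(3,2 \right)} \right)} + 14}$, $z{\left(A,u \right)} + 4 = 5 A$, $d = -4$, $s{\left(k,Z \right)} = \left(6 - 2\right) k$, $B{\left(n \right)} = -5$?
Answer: $- \frac{261}{5} \approx -52.2$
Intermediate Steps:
$s{\left(k,Z \right)} = 4 k$
$z{\left(A,u \right)} = -4 + 5 A$
$X = - \frac{1}{10}$ ($X = \frac{1}{\left(-4 + 5 \left(-4\right)\right) + 14} = \frac{1}{\left(-4 - 20\right) + 14} = \frac{1}{-24 + 14} = \frac{1}{-10} = - \frac{1}{10} \approx -0.1$)
$- 18 \left(B{\left(6 \right)} + d 6\right) X = - 18 \left(-5 - 24\right) \left(- \frac{1}{10}\right) = \left(-18\right) \left(-29\right) \left(- \frac{1}{10}\right) = 522 \left(- \frac{1}{10}\right) = - \frac{261}{5}$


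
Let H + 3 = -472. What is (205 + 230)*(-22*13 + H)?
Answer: -331035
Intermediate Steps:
H = -475 (H = -3 - 472 = -475)
(205 + 230)*(-22*13 + H) = (205 + 230)*(-22*13 - 475) = 435*(-286 - 475) = 435*(-761) = -331035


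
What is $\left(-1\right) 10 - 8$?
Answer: $-18$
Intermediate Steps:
$\left(-1\right) 10 - 8 = -10 - 8 = -18$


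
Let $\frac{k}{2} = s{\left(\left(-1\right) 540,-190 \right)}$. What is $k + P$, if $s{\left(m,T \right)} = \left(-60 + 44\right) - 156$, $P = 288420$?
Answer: $288076$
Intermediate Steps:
$s{\left(m,T \right)} = -172$ ($s{\left(m,T \right)} = -16 - 156 = -172$)
$k = -344$ ($k = 2 \left(-172\right) = -344$)
$k + P = -344 + 288420 = 288076$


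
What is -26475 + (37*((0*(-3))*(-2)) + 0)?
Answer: -26475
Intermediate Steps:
-26475 + (37*((0*(-3))*(-2)) + 0) = -26475 + (37*(0*(-2)) + 0) = -26475 + (37*0 + 0) = -26475 + (0 + 0) = -26475 + 0 = -26475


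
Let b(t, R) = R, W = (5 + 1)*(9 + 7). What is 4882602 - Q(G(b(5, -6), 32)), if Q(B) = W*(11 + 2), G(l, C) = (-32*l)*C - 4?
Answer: 4881354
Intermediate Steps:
W = 96 (W = 6*16 = 96)
G(l, C) = -4 - 32*C*l (G(l, C) = -32*C*l - 4 = -4 - 32*C*l)
Q(B) = 1248 (Q(B) = 96*(11 + 2) = 96*13 = 1248)
4882602 - Q(G(b(5, -6), 32)) = 4882602 - 1*1248 = 4882602 - 1248 = 4881354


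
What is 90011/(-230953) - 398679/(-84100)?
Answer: 84506185987/19423147300 ≈ 4.3508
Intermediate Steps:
90011/(-230953) - 398679/(-84100) = 90011*(-1/230953) - 398679*(-1/84100) = -90011/230953 + 398679/84100 = 84506185987/19423147300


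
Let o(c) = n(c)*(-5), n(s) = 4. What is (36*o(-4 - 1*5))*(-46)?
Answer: 33120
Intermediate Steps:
o(c) = -20 (o(c) = 4*(-5) = -20)
(36*o(-4 - 1*5))*(-46) = (36*(-20))*(-46) = -720*(-46) = 33120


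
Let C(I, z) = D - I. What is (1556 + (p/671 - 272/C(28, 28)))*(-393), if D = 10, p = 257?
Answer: -1243223143/2013 ≈ -6.1760e+5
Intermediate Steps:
C(I, z) = 10 - I
(1556 + (p/671 - 272/C(28, 28)))*(-393) = (1556 + (257/671 - 272/(10 - 1*28)))*(-393) = (1556 + (257*(1/671) - 272/(10 - 28)))*(-393) = (1556 + (257/671 - 272/(-18)))*(-393) = (1556 + (257/671 - 272*(-1/18)))*(-393) = (1556 + (257/671 + 136/9))*(-393) = (1556 + 93569/6039)*(-393) = (9490253/6039)*(-393) = -1243223143/2013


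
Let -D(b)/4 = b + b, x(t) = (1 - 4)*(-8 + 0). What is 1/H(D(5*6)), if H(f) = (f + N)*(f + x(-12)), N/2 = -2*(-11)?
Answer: 1/42336 ≈ 2.3621e-5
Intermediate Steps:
x(t) = 24 (x(t) = -3*(-8) = 24)
N = 44 (N = 2*(-2*(-11)) = 2*22 = 44)
D(b) = -8*b (D(b) = -4*(b + b) = -8*b)
H(f) = (24 + f)*(44 + f) (H(f) = (f + 44)*(f + 24) = (44 + f)*(24 + f) = (24 + f)*(44 + f))
1/H(D(5*6)) = 1/(1056 + (-40*6)**2 + 68*(-40*6)) = 1/(1056 + (-8*30)**2 + 68*(-8*30)) = 1/(1056 + (-240)**2 + 68*(-240)) = 1/(1056 + 57600 - 16320) = 1/42336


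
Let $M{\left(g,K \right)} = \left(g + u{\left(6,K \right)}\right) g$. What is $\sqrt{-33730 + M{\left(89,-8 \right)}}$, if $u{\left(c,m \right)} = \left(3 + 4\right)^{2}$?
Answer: $2 i \sqrt{5362} \approx 146.45 i$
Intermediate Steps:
$u{\left(c,m \right)} = 49$ ($u{\left(c,m \right)} = 7^{2} = 49$)
$M{\left(g,K \right)} = g \left(49 + g\right)$ ($M{\left(g,K \right)} = \left(g + 49\right) g = \left(49 + g\right) g = g \left(49 + g\right)$)
$\sqrt{-33730 + M{\left(89,-8 \right)}} = \sqrt{-33730 + 89 \left(49 + 89\right)} = \sqrt{-33730 + 89 \cdot 138} = \sqrt{-33730 + 12282} = \sqrt{-21448} = 2 i \sqrt{5362}$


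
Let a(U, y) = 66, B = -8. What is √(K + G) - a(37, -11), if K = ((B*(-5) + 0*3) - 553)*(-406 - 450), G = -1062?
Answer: -66 + 3*√48674 ≈ 595.87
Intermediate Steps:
K = 439128 (K = ((-8*(-5) + 0*3) - 553)*(-406 - 450) = ((40 + 0) - 553)*(-856) = (40 - 553)*(-856) = -513*(-856) = 439128)
√(K + G) - a(37, -11) = √(439128 - 1062) - 1*66 = √438066 - 66 = 3*√48674 - 66 = -66 + 3*√48674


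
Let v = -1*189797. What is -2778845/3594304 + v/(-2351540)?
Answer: -1463094263753/2113037407040 ≈ -0.69241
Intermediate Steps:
v = -189797
-2778845/3594304 + v/(-2351540) = -2778845/3594304 - 189797/(-2351540) = -2778845*1/3594304 - 189797*(-1/2351540) = -2778845/3594304 + 189797/2351540 = -1463094263753/2113037407040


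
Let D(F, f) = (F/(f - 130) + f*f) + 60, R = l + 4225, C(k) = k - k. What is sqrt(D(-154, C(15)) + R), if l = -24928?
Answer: 7*I*sqrt(1779830)/65 ≈ 143.67*I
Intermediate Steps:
C(k) = 0
R = -20703 (R = -24928 + 4225 = -20703)
D(F, f) = 60 + f**2 + F/(-130 + f) (D(F, f) = (F/(-130 + f) + f**2) + 60 = (f**2 + F/(-130 + f)) + 60 = 60 + f**2 + F/(-130 + f))
sqrt(D(-154, C(15)) + R) = sqrt((-7800 - 154 + 0**3 - 130*0**2 + 60*0)/(-130 + 0) - 20703) = sqrt((-7800 - 154 + 0 - 130*0 + 0)/(-130) - 20703) = sqrt(-(-7800 - 154 + 0 + 0 + 0)/130 - 20703) = sqrt(-1/130*(-7954) - 20703) = sqrt(3977/65 - 20703) = sqrt(-1341718/65) = 7*I*sqrt(1779830)/65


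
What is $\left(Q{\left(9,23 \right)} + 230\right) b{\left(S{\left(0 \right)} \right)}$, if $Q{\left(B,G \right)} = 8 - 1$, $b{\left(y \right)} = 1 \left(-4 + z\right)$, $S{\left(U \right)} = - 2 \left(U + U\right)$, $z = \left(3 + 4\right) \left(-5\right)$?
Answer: $-9243$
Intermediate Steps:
$z = -35$ ($z = 7 \left(-5\right) = -35$)
$S{\left(U \right)} = - 4 U$ ($S{\left(U \right)} = - 2 \cdot 2 U = - 4 U$)
$b{\left(y \right)} = -39$ ($b{\left(y \right)} = 1 \left(-4 - 35\right) = 1 \left(-39\right) = -39$)
$Q{\left(B,G \right)} = 7$ ($Q{\left(B,G \right)} = 8 - 1 = 7$)
$\left(Q{\left(9,23 \right)} + 230\right) b{\left(S{\left(0 \right)} \right)} = \left(7 + 230\right) \left(-39\right) = 237 \left(-39\right) = -9243$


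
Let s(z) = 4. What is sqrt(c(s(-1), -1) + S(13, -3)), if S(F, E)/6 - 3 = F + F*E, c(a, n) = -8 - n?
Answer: I*sqrt(145) ≈ 12.042*I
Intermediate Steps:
S(F, E) = 18 + 6*F + 6*E*F (S(F, E) = 18 + 6*(F + F*E) = 18 + 6*(F + E*F) = 18 + (6*F + 6*E*F) = 18 + 6*F + 6*E*F)
sqrt(c(s(-1), -1) + S(13, -3)) = sqrt((-8 - 1*(-1)) + (18 + 6*13 + 6*(-3)*13)) = sqrt((-8 + 1) + (18 + 78 - 234)) = sqrt(-7 - 138) = sqrt(-145) = I*sqrt(145)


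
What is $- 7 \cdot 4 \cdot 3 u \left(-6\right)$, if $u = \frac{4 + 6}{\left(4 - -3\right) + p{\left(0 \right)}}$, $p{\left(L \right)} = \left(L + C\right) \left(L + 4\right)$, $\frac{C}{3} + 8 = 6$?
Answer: $- \frac{5040}{17} \approx -296.47$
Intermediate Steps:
$C = -6$ ($C = -24 + 3 \cdot 6 = -24 + 18 = -6$)
$p{\left(L \right)} = \left(-6 + L\right) \left(4 + L\right)$ ($p{\left(L \right)} = \left(L - 6\right) \left(L + 4\right) = \left(-6 + L\right) \left(4 + L\right)$)
$u = - \frac{10}{17}$ ($u = \frac{4 + 6}{\left(4 - -3\right) - \left(24 - 0^{2}\right)} = \frac{10}{\left(4 + 3\right) + \left(-24 + 0 + 0\right)} = \frac{10}{7 - 24} = \frac{10}{-17} = 10 \left(- \frac{1}{17}\right) = - \frac{10}{17} \approx -0.58823$)
$- 7 \cdot 4 \cdot 3 u \left(-6\right) = - 7 \cdot 4 \cdot 3 \left(- \frac{10}{17}\right) \left(-6\right) = - 7 \cdot 12 \left(- \frac{10}{17}\right) \left(-6\right) = \left(-7\right) \left(- \frac{120}{17}\right) \left(-6\right) = \frac{840}{17} \left(-6\right) = - \frac{5040}{17}$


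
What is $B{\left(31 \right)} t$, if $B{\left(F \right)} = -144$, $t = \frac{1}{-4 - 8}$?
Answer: $12$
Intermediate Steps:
$t = - \frac{1}{12}$ ($t = \frac{1}{-12} = - \frac{1}{12} \approx -0.083333$)
$B{\left(31 \right)} t = \left(-144\right) \left(- \frac{1}{12}\right) = 12$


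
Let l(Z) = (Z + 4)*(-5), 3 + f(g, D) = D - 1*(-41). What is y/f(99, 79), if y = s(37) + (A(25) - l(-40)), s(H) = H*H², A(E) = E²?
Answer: 51098/117 ≈ 436.73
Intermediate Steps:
f(g, D) = 38 + D (f(g, D) = -3 + (D - 1*(-41)) = -3 + (D + 41) = -3 + (41 + D) = 38 + D)
l(Z) = -20 - 5*Z (l(Z) = (4 + Z)*(-5) = -20 - 5*Z)
s(H) = H³
y = 51098 (y = 37³ + (25² - (-20 - 5*(-40))) = 50653 + (625 - (-20 + 200)) = 50653 + (625 - 1*180) = 50653 + (625 - 180) = 50653 + 445 = 51098)
y/f(99, 79) = 51098/(38 + 79) = 51098/117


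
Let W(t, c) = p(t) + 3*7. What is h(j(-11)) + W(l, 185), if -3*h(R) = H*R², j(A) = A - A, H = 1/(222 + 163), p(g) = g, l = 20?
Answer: 41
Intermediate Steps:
H = 1/385 ≈ 0.0025974
j(A) = 0
h(R) = -R²/1155
W(t, c) = 21 + t (W(t, c) = t + 3*7 = t + 21 = 21 + t)
h(j(-11)) + W(l, 185) = -1/1155*0² + (21 + 20) = -1/1155*0 + 41 = 0 + 41 = 41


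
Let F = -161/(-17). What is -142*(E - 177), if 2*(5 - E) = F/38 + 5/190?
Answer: 7895271/323 ≈ 24444.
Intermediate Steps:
F = 161/17 (F = -161*(-1/17) = 161/17 ≈ 9.4706)
E = 3141/646 (E = 5 - ((161/17)/38 + 5/190)/2 = 5 - ((161/17)*(1/38) + 5*(1/190))/2 = 5 - (161/646 + 1/38)/2 = 5 - ½*89/323 = 5 - 89/646 = 3141/646 ≈ 4.8622)
-142*(E - 177) = -142*(3141/646 - 177) = -142*(-111201/646) = 7895271/323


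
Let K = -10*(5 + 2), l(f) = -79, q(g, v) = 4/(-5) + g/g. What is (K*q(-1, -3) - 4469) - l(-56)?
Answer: -4404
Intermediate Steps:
q(g, v) = ⅕ (q(g, v) = 4*(-⅕) + 1 = -⅘ + 1 = ⅕)
K = -70 (K = -10*7 = -70)
(K*q(-1, -3) - 4469) - l(-56) = (-70*⅕ - 4469) - 1*(-79) = (-14 - 4469) + 79 = -4483 + 79 = -4404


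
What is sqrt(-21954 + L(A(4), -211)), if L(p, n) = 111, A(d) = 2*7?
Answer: 3*I*sqrt(2427) ≈ 147.79*I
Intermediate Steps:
A(d) = 14
sqrt(-21954 + L(A(4), -211)) = sqrt(-21954 + 111) = sqrt(-21843) = 3*I*sqrt(2427)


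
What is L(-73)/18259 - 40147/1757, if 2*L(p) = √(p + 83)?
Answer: -40147/1757 + √10/36518 ≈ -22.850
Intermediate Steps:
L(p) = √(83 + p)/2 (L(p) = √(p + 83)/2 = √(83 + p)/2)
L(-73)/18259 - 40147/1757 = (√(83 - 73)/2)/18259 - 40147/1757 = (√10/2)*(1/18259) - 40147*1/1757 = √10/36518 - 40147/1757 = -40147/1757 + √10/36518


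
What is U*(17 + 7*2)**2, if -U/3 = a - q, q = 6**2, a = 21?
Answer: 43245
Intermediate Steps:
q = 36
U = 45 (U = -3*(21 - 1*36) = -3*(21 - 36) = -3*(-15) = 45)
U*(17 + 7*2)**2 = 45*(17 + 7*2)**2 = 45*(17 + 14)**2 = 45*31**2 = 45*961 = 43245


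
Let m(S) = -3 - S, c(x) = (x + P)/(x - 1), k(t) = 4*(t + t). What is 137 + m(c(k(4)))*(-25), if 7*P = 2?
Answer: 51654/217 ≈ 238.04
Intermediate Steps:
P = 2/7 (P = (1/7)*2 = 2/7 ≈ 0.28571)
k(t) = 8*t (k(t) = 4*(2*t) = 8*t)
c(x) = (2/7 + x)/(-1 + x) (c(x) = (x + 2/7)/(x - 1) = (2/7 + x)/(-1 + x))
137 + m(c(k(4)))*(-25) = 137 + (-3 - (2/7 + 8*4)/(-1 + 8*4))*(-25) = 137 + (-3 - (2/7 + 32)/(-1 + 32))*(-25) = 137 + (-3 - 226/(31*7))*(-25) = 137 + (-3 - 1*226/217)*(-25) = 137 + (-3 - 226/217)*(-25) = 137 - 877/217*(-25) = 137 + 21925/217 = 51654/217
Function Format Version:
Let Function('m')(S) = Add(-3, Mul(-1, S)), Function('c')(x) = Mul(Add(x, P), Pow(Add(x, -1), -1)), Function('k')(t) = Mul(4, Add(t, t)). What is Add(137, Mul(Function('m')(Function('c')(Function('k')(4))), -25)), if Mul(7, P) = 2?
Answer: Rational(51654, 217) ≈ 238.04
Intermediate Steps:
P = Rational(2, 7) (P = Mul(Rational(1, 7), 2) = Rational(2, 7) ≈ 0.28571)
Function('k')(t) = Mul(8, t) (Function('k')(t) = Mul(4, Mul(2, t)) = Mul(8, t))
Function('c')(x) = Mul(Pow(Add(-1, x), -1), Add(Rational(2, 7), x)) (Function('c')(x) = Mul(Add(x, Rational(2, 7)), Pow(Add(x, -1), -1)) = Mul(Add(Rational(2, 7), x), Pow(Add(-1, x), -1)) = Mul(Pow(Add(-1, x), -1), Add(Rational(2, 7), x)))
Add(137, Mul(Function('m')(Function('c')(Function('k')(4))), -25)) = Add(137, Mul(Add(-3, Mul(-1, Mul(Pow(Add(-1, Mul(8, 4)), -1), Add(Rational(2, 7), Mul(8, 4))))), -25)) = Add(137, Mul(Add(-3, Mul(-1, Mul(Pow(Add(-1, 32), -1), Add(Rational(2, 7), 32)))), -25)) = Add(137, Mul(Add(-3, Mul(-1, Mul(Pow(31, -1), Rational(226, 7)))), -25)) = Add(137, Mul(Add(-3, Mul(-1, Mul(Rational(1, 31), Rational(226, 7)))), -25)) = Add(137, Mul(Add(-3, Mul(-1, Rational(226, 217))), -25)) = Add(137, Mul(Add(-3, Rational(-226, 217)), -25)) = Add(137, Mul(Rational(-877, 217), -25)) = Add(137, Rational(21925, 217)) = Rational(51654, 217)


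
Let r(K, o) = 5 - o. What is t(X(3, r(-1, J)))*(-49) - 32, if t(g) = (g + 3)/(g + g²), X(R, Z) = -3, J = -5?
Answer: -32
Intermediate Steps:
t(g) = (3 + g)/(g + g²)
t(X(3, r(-1, J)))*(-49) - 32 = ((3 - 3)/((-3)*(1 - 3)))*(-49) - 32 = -⅓*0/(-2)*(-49) - 32 = -⅓*(-½)*0*(-49) - 32 = 0*(-49) - 32 = 0 - 32 = -32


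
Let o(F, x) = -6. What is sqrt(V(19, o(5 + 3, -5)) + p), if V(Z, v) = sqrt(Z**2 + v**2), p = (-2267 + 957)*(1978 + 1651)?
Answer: sqrt(-4753990 + sqrt(397)) ≈ 2180.4*I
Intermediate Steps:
p = -4753990 (p = -1310*3629 = -4753990)
sqrt(V(19, o(5 + 3, -5)) + p) = sqrt(sqrt(19**2 + (-6)**2) - 4753990) = sqrt(sqrt(361 + 36) - 4753990) = sqrt(sqrt(397) - 4753990) = sqrt(-4753990 + sqrt(397))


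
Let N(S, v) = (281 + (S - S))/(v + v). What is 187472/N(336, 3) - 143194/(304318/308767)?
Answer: -6040854930331/42756679 ≈ -1.4128e+5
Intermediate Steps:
N(S, v) = 281/(2*v) (N(S, v) = (281 + 0)/((2*v)) = 281*(1/(2*v)) = 281/(2*v))
187472/N(336, 3) - 143194/(304318/308767) = 187472/(((281/2)/3)) - 143194/(304318/308767) = 187472/(((281/2)*(⅓))) - 143194/(304318*(1/308767)) = 187472/(281/6) - 143194/304318/308767 = 187472*(6/281) - 143194*308767/304318 = 1124832/281 - 22106790899/152159 = -6040854930331/42756679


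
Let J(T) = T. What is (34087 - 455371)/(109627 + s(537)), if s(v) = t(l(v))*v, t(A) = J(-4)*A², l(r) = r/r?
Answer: -421284/107479 ≈ -3.9197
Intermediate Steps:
l(r) = 1
t(A) = -4*A²
s(v) = -4*v (s(v) = (-4*1²)*v = (-4*1)*v = -4*v)
(34087 - 455371)/(109627 + s(537)) = (34087 - 455371)/(109627 - 4*537) = -421284/(109627 - 2148) = -421284/107479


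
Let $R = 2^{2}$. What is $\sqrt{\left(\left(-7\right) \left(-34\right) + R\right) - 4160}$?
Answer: $i \sqrt{3918} \approx 62.594 i$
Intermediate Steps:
$R = 4$
$\sqrt{\left(\left(-7\right) \left(-34\right) + R\right) - 4160} = \sqrt{\left(\left(-7\right) \left(-34\right) + 4\right) - 4160} = \sqrt{\left(238 + 4\right) - 4160} = \sqrt{242 - 4160} = \sqrt{-3918} = i \sqrt{3918}$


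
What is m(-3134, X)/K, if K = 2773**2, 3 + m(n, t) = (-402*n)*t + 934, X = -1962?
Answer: -2471860085/7689529 ≈ -321.46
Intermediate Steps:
m(n, t) = 931 - 402*n*t (m(n, t) = -3 + ((-402*n)*t + 934) = -3 + (-402*n*t + 934) = -3 + (934 - 402*n*t) = 931 - 402*n*t)
K = 7689529
m(-3134, X)/K = (931 - 402*(-3134)*(-1962))/7689529 = (931 - 2471861016)*(1/7689529) = -2471860085*1/7689529 = -2471860085/7689529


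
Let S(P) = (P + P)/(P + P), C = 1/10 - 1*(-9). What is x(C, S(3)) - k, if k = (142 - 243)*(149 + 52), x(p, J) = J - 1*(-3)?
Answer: 20305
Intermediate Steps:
C = 91/10 (C = ⅒ + 9 = 91/10 ≈ 9.1000)
S(P) = 1 (S(P) = (2*P)/((2*P)) = (2*P)*(1/(2*P)) = 1)
x(p, J) = 3 + J (x(p, J) = J + 3 = 3 + J)
k = -20301 (k = -101*201 = -20301)
x(C, S(3)) - k = (3 + 1) - 1*(-20301) = 4 + 20301 = 20305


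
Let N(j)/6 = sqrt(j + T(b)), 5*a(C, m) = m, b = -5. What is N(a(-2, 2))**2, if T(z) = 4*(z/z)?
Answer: 792/5 ≈ 158.40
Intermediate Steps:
a(C, m) = m/5
T(z) = 4 (T(z) = 4*1 = 4)
N(j) = 6*sqrt(4 + j) (N(j) = 6*sqrt(j + 4) = 6*sqrt(4 + j))
N(a(-2, 2))**2 = (6*sqrt(4 + (1/5)*2))**2 = (6*sqrt(4 + 2/5))**2 = (6*sqrt(22/5))**2 = (6*(sqrt(110)/5))**2 = (6*sqrt(110)/5)**2 = 792/5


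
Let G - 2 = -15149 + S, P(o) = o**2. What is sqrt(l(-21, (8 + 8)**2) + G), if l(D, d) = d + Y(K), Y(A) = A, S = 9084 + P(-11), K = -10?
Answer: 8*I*sqrt(89) ≈ 75.472*I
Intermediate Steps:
S = 9205 (S = 9084 + (-11)**2 = 9084 + 121 = 9205)
l(D, d) = -10 + d (l(D, d) = d - 10 = -10 + d)
G = -5942 (G = 2 + (-15149 + 9205) = 2 - 5944 = -5942)
sqrt(l(-21, (8 + 8)**2) + G) = sqrt((-10 + (8 + 8)**2) - 5942) = sqrt((-10 + 16**2) - 5942) = sqrt((-10 + 256) - 5942) = sqrt(246 - 5942) = sqrt(-5696) = 8*I*sqrt(89)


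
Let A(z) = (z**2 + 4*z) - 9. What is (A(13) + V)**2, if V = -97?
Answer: 13225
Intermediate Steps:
A(z) = -9 + z**2 + 4*z
(A(13) + V)**2 = ((-9 + 13**2 + 4*13) - 97)**2 = ((-9 + 169 + 52) - 97)**2 = (212 - 97)**2 = 115**2 = 13225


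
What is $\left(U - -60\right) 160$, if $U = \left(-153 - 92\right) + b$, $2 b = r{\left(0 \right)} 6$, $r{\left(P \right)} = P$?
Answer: $-29600$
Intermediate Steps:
$b = 0$ ($b = \frac{0 \cdot 6}{2} = \frac{1}{2} \cdot 0 = 0$)
$U = -245$ ($U = \left(-153 - 92\right) + 0 = -245 + 0 = -245$)
$\left(U - -60\right) 160 = \left(-245 - -60\right) 160 = \left(-245 + 60\right) 160 = \left(-185\right) 160 = -29600$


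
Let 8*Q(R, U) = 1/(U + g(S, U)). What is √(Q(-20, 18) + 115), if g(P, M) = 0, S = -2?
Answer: √16561/12 ≈ 10.724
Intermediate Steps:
Q(R, U) = 1/(8*U) (Q(R, U) = 1/(8*(U + 0)) = 1/(8*U))
√(Q(-20, 18) + 115) = √((⅛)/18 + 115) = √((⅛)*(1/18) + 115) = √(1/144 + 115) = √(16561/144) = √16561/12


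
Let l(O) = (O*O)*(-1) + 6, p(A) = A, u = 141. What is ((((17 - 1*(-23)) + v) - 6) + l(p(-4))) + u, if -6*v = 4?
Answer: 493/3 ≈ 164.33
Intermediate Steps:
v = -⅔ (v = -⅙*4 = -⅔ ≈ -0.66667)
l(O) = 6 - O² (l(O) = O²*(-1) + 6 = -O² + 6 = 6 - O²)
((((17 - 1*(-23)) + v) - 6) + l(p(-4))) + u = ((((17 - 1*(-23)) - ⅔) - 6) + (6 - 1*(-4)²)) + 141 = ((((17 + 23) - ⅔) - 6) + (6 - 1*16)) + 141 = (((40 - ⅔) - 6) + (6 - 16)) + 141 = ((118/3 - 6) - 10) + 141 = (100/3 - 10) + 141 = 70/3 + 141 = 493/3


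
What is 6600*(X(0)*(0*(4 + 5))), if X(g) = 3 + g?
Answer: 0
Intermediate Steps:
6600*(X(0)*(0*(4 + 5))) = 6600*((3 + 0)*(0*(4 + 5))) = 6600*(3*(0*9)) = 6600*(3*0) = 6600*0 = 0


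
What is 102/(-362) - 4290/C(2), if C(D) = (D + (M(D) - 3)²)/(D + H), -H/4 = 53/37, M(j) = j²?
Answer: 35716653/6697 ≈ 5333.2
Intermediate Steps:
H = -212/37 ≈ -5.7297
C(D) = (D + (-3 + D²)²)/(-212/37 + D) (C(D) = (D + (D² - 3)²)/(D - 212/37) = (D + (-3 + D²)²)/(-212/37 + D))
102/(-362) - 4290/C(2) = 102/(-362) - 4290*(-212 + 37*2)/(37*(2 + (-3 + 2²)²)) = 102*(-1/362) - 4290*(-212 + 74)/(37*(2 + (-3 + 4)²)) = -51/181 - 4290*(-138/(37*(2 + 1²))) = -51/181 - 4290*(-138/(37*(2 + 1))) = -51/181 - 4290/(37*(-1/138)*3) = -51/181 - 4290/(-37/46) = -51/181 - 4290*(-46/37) = -51/181 + 197340/37 = 35716653/6697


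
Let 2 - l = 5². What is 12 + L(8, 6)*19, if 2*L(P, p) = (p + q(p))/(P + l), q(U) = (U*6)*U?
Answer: -643/5 ≈ -128.60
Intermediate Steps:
l = -23 (l = 2 - 1*5² = 2 - 1*25 = 2 - 25 = -23)
q(U) = 6*U² (q(U) = (6*U)*U = 6*U²)
L(P, p) = (p + 6*p²)/(2*(-23 + P)) (L(P, p) = ((p + 6*p²)/(P - 23))/2 = ((p + 6*p²)/(-23 + P))/2 = (p + 6*p²)/(2*(-23 + P)))
12 + L(8, 6)*19 = 12 + ((½)*6*(1 + 6*6)/(-23 + 8))*19 = 12 + ((½)*6*(1 + 36)/(-15))*19 = 12 + ((½)*6*(-1/15)*37)*19 = 12 - 37/5*19 = 12 - 703/5 = -643/5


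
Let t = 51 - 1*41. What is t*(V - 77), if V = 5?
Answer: -720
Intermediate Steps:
t = 10 (t = 51 - 41 = 10)
t*(V - 77) = 10*(5 - 77) = 10*(-72) = -720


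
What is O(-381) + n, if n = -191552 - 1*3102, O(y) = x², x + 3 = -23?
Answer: -193978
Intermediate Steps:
x = -26 (x = -3 - 23 = -26)
O(y) = 676 (O(y) = (-26)² = 676)
n = -194654 (n = -191552 - 3102 = -194654)
O(-381) + n = 676 - 194654 = -193978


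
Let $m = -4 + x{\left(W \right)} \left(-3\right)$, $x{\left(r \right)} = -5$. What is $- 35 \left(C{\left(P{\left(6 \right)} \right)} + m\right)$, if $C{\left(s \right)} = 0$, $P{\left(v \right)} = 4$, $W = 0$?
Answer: $-385$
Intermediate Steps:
$m = 11$ ($m = -4 - -15 = -4 + 15 = 11$)
$- 35 \left(C{\left(P{\left(6 \right)} \right)} + m\right) = - 35 \left(0 + 11\right) = \left(-35\right) 11 = -385$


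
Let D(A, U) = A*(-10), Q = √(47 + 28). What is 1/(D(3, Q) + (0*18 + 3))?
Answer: -1/27 ≈ -0.037037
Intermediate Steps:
Q = 5*√3 (Q = √75 = 5*√3 ≈ 8.6602)
D(A, U) = -10*A
1/(D(3, Q) + (0*18 + 3)) = 1/(-10*3 + (0*18 + 3)) = 1/(-30 + (0 + 3)) = 1/(-30 + 3) = 1/(-27) = -1/27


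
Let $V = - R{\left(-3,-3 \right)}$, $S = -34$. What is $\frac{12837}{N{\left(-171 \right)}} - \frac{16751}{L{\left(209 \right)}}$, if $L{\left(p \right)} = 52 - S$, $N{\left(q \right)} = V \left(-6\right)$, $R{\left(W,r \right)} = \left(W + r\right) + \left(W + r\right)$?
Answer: $- \frac{385009}{1032} \approx -373.07$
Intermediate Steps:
$R{\left(W,r \right)} = 2 W + 2 r$
$V = 12$ ($V = - (2 \left(-3\right) + 2 \left(-3\right)) = - (-6 - 6) = \left(-1\right) \left(-12\right) = 12$)
$N{\left(q \right)} = -72$ ($N{\left(q \right)} = 12 \left(-6\right) = -72$)
$L{\left(p \right)} = 86$ ($L{\left(p \right)} = 52 - -34 = 52 + 34 = 86$)
$\frac{12837}{N{\left(-171 \right)}} - \frac{16751}{L{\left(209 \right)}} = \frac{12837}{-72} - \frac{16751}{86} = 12837 \left(- \frac{1}{72}\right) - \frac{16751}{86} = - \frac{4279}{24} - \frac{16751}{86} = - \frac{385009}{1032}$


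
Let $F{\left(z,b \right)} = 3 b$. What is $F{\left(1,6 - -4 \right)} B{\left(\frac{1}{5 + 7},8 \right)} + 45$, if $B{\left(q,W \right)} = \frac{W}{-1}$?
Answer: $-195$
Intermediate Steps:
$B{\left(q,W \right)} = - W$ ($B{\left(q,W \right)} = W \left(-1\right) = - W$)
$F{\left(1,6 - -4 \right)} B{\left(\frac{1}{5 + 7},8 \right)} + 45 = 3 \left(6 - -4\right) \left(\left(-1\right) 8\right) + 45 = 3 \left(6 + 4\right) \left(-8\right) + 45 = 3 \cdot 10 \left(-8\right) + 45 = 30 \left(-8\right) + 45 = -240 + 45 = -195$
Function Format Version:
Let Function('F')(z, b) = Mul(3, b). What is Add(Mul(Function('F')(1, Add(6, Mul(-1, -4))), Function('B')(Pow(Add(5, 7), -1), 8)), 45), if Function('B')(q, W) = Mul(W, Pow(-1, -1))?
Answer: -195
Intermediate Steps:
Function('B')(q, W) = Mul(-1, W) (Function('B')(q, W) = Mul(W, -1) = Mul(-1, W))
Add(Mul(Function('F')(1, Add(6, Mul(-1, -4))), Function('B')(Pow(Add(5, 7), -1), 8)), 45) = Add(Mul(Mul(3, Add(6, Mul(-1, -4))), Mul(-1, 8)), 45) = Add(Mul(Mul(3, Add(6, 4)), -8), 45) = Add(Mul(Mul(3, 10), -8), 45) = Add(Mul(30, -8), 45) = Add(-240, 45) = -195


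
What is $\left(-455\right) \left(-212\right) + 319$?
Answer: $96779$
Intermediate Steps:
$\left(-455\right) \left(-212\right) + 319 = 96460 + 319 = 96779$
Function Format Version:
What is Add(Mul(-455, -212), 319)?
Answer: 96779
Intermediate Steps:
Add(Mul(-455, -212), 319) = Add(96460, 319) = 96779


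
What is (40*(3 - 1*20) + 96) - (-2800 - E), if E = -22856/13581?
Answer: 30072640/13581 ≈ 2214.3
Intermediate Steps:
E = -22856/13581 (E = -22856*1/13581 = -22856/13581 ≈ -1.6829)
(40*(3 - 1*20) + 96) - (-2800 - E) = (40*(3 - 1*20) + 96) - (-2800 - 1*(-22856/13581)) = (40*(3 - 20) + 96) - (-2800 + 22856/13581) = (40*(-17) + 96) - 1*(-38003944/13581) = (-680 + 96) + 38003944/13581 = -584 + 38003944/13581 = 30072640/13581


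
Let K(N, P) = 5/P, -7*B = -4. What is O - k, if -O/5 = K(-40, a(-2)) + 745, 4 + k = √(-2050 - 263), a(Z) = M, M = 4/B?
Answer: -26072/7 - 3*I*√257 ≈ -3724.6 - 48.094*I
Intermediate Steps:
B = 4/7 (B = -⅐*(-4) = 4/7 ≈ 0.57143)
M = 7 (M = 4/(4/7) = 4*(7/4) = 7)
a(Z) = 7
k = -4 + 3*I*√257 (k = -4 + √(-2050 - 263) = -4 + √(-2313) = -4 + 3*I*√257 ≈ -4.0 + 48.094*I)
O = -26100/7 (O = -5*(5/7 + 745) = -5*5220/7 = -26100/7 ≈ -3728.6)
O - k = -26100/7 - (-4 + 3*I*√257) = -26100/7 + (4 - 3*I*√257) = -26072/7 - 3*I*√257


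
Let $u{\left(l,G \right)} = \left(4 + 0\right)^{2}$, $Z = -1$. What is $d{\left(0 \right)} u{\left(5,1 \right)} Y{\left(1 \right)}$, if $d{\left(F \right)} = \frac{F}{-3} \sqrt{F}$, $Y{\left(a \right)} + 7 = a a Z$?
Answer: $0$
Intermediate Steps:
$Y{\left(a \right)} = -7 - a^{2}$ ($Y{\left(a \right)} = -7 + a a \left(-1\right) = -7 + a^{2} \left(-1\right) = -7 - a^{2}$)
$u{\left(l,G \right)} = 16$ ($u{\left(l,G \right)} = 4^{2} = 16$)
$d{\left(F \right)} = - \frac{F^{\frac{3}{2}}}{3}$ ($d{\left(F \right)} = F \left(- \frac{1}{3}\right) \sqrt{F} = - \frac{F}{3} \sqrt{F} = - \frac{F^{\frac{3}{2}}}{3}$)
$d{\left(0 \right)} u{\left(5,1 \right)} Y{\left(1 \right)} = - \frac{0^{\frac{3}{2}}}{3} \cdot 16 \left(-7 - 1^{2}\right) = \left(- \frac{1}{3}\right) 0 \cdot 16 \left(-7 - 1\right) = 0 \cdot 16 \left(-7 - 1\right) = 0 \left(-8\right) = 0$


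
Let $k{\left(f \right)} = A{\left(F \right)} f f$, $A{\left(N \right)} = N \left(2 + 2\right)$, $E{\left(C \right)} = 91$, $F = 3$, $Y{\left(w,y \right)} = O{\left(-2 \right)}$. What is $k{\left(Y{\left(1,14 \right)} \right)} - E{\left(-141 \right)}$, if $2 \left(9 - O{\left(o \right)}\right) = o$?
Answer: $1109$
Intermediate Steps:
$O{\left(o \right)} = 9 - \frac{o}{2}$
$Y{\left(w,y \right)} = 10$ ($Y{\left(w,y \right)} = 9 - -1 = 9 + 1 = 10$)
$A{\left(N \right)} = 4 N$ ($A{\left(N \right)} = N 4 = 4 N$)
$k{\left(f \right)} = 12 f^{2}$ ($k{\left(f \right)} = 4 \cdot 3 f f = 12 f f = 12 f^{2}$)
$k{\left(Y{\left(1,14 \right)} \right)} - E{\left(-141 \right)} = 12 \cdot 10^{2} - 91 = 12 \cdot 100 - 91 = 1200 - 91 = 1109$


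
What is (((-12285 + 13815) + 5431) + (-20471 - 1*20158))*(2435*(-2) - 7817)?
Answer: 427145916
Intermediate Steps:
(((-12285 + 13815) + 5431) + (-20471 - 1*20158))*(2435*(-2) - 7817) = ((1530 + 5431) + (-20471 - 20158))*(-4870 - 7817) = (6961 - 40629)*(-12687) = -33668*(-12687) = 427145916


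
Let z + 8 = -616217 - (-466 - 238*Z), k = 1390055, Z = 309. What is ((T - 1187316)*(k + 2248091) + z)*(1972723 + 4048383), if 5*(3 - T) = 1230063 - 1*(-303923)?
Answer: -163647386783668801286/5 ≈ -3.2729e+19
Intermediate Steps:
T = -1533971/5 (T = 3 - (1230063 - 1*(-303923))/5 = 3 - (1230063 + 303923)/5 = 3 - 1/5*1533986 = 3 - 1533986/5 = -1533971/5 ≈ -3.0679e+5)
z = -542217 (z = -8 + (-616217 - (-466 - 238*309)) = -8 + (-616217 - (-466 - 73542)) = -8 + (-616217 - 1*(-74008)) = -8 + (-616217 + 74008) = -8 - 542209 = -542217)
((T - 1187316)*(k + 2248091) + z)*(1972723 + 4048383) = ((-1533971/5 - 1187316)*(1390055 + 2248091) - 542217)*(1972723 + 4048383) = (-7470551/5*3638146 - 542217)*6021106 = (-27178955238446/5 - 542217)*6021106 = -27178957949531/5*6021106 = -163647386783668801286/5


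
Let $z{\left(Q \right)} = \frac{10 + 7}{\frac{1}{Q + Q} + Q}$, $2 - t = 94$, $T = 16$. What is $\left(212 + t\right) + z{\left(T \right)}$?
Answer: $\frac{62104}{513} \approx 121.06$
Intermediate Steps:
$t = -92$ ($t = 2 - 94 = -92$)
$z{\left(Q \right)} = \frac{17}{Q + \frac{1}{2 Q}}$ ($z{\left(Q \right)} = \frac{17}{\frac{1}{2 Q} + Q} = \frac{17}{Q + \frac{1}{2 Q}}$)
$\left(212 + t\right) + z{\left(T \right)} = \left(212 - 92\right) + 34 \cdot 16 \frac{1}{1 + 2 \cdot 16^{2}} = 120 + 34 \cdot 16 \frac{1}{1 + 2 \cdot 256} = 120 + 34 \cdot 16 \frac{1}{1 + 512} = 120 + 34 \cdot 16 \cdot \frac{1}{513} = 120 + \frac{544}{513} = \frac{62104}{513}$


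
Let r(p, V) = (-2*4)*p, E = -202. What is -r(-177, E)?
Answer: -1416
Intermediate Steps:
r(p, V) = -8*p
-r(-177, E) = -(-8)*(-177) = -1*1416 = -1416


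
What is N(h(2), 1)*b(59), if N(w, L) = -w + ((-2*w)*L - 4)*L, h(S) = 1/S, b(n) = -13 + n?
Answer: -253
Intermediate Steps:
N(w, L) = -w + L*(-4 - 2*L*w) (N(w, L) = -w + (-2*L*w - 4)*L = -w + (-4 - 2*L*w)*L = -w + L*(-4 - 2*L*w))
N(h(2), 1)*b(59) = (-1/2 - 4*1 - 2*1²/2)*(-13 + 59) = (-1*½ - 4 - 2*½*1)*46 = (-½ - 4 - 1)*46 = -11/2*46 = -253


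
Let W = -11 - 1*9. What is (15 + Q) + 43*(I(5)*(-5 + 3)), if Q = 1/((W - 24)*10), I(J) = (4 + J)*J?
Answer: -1696201/440 ≈ -3855.0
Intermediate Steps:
I(J) = J*(4 + J)
W = -20 (W = -11 - 9 = -20)
Q = -1/440 (Q = 1/(-20 - 24*10) = (1/10)/(-44) = -1/44*1/10 = -1/440 ≈ -0.0022727)
(15 + Q) + 43*(I(5)*(-5 + 3)) = (15 - 1/440) + 43*((5*(4 + 5))*(-5 + 3)) = 6599/440 + 43*((5*9)*(-2)) = 6599/440 + 43*(45*(-2)) = 6599/440 + 43*(-90) = 6599/440 - 3870 = -1696201/440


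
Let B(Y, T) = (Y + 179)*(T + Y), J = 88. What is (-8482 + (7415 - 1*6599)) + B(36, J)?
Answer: 18994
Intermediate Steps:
B(Y, T) = (179 + Y)*(T + Y)
(-8482 + (7415 - 1*6599)) + B(36, J) = (-8482 + (7415 - 1*6599)) + (36² + 179*88 + 179*36 + 88*36) = (-8482 + (7415 - 6599)) + (1296 + 15752 + 6444 + 3168) = (-8482 + 816) + 26660 = -7666 + 26660 = 18994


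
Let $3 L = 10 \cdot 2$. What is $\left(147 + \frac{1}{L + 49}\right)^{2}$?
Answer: $\frac{602800704}{27889} \approx 21614.0$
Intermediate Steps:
$L = \frac{20}{3}$ ($L = \frac{10 \cdot 2}{3} = \frac{1}{3} \cdot 20 = \frac{20}{3} \approx 6.6667$)
$\left(147 + \frac{1}{L + 49}\right)^{2} = \left(147 + \frac{1}{\frac{20}{3} + 49}\right)^{2} = \left(147 + \frac{1}{\frac{167}{3}}\right)^{2} = \left(147 + \frac{3}{167}\right)^{2} = \left(\frac{24552}{167}\right)^{2} = \frac{602800704}{27889}$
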